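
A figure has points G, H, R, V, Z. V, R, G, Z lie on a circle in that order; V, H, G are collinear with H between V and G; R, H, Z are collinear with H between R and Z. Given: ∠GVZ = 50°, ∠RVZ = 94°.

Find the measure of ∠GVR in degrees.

∠GVR = 44°

1. ∠GRZ = 50°  [same arc GZ]
2. ∠RGZ = 86°  [cyclic VRGZ, opposite ∠V+∠G]
3. ∠GZR = 44°  [△RGZ]
4. ∠GVR = 44°  [same arc RG]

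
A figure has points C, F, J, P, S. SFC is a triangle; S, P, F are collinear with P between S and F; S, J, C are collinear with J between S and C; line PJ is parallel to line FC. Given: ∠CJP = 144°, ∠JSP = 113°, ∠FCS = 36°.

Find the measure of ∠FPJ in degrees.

1. ∠PJS = 36°  [linear pair at J on SC]
2. ∠JPS = 31°  [△SPJ]
3. ∠FPJ = 149°  [linear pair at P on SF]

∠FPJ = 149°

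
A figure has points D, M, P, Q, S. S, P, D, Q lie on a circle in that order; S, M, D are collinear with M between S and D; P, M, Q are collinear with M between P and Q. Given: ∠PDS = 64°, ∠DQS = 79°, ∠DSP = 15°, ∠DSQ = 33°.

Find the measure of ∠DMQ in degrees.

1. ∠QDS = 68°  [△SDQ]
2. ∠DQP = 15°  [same arc PD]
3. ∠DMQ = 97°  [△DMQ]

∠DMQ = 97°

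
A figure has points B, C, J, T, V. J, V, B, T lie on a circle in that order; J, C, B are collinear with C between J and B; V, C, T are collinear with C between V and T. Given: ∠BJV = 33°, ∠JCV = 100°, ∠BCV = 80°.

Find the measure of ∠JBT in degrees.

∠JBT = 47°

1. ∠BTV = 33°  [same arc VB]
2. ∠BCT = 100°  [vertical angles at C]
3. ∠JBT = 47°  [△BCT]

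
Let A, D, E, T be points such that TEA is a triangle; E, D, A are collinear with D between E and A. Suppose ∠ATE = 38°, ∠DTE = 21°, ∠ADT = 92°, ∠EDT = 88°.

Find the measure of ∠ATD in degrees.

∠ATD = 17°

1. ∠DET = 71°  [△TED]
2. ∠AET = 71°  [D on ray EA]
3. ∠EAT = 71°  [△TEA]
4. ∠DAT = 71°  [D on ray AE]
5. ∠ATD = 17°  [△TDA]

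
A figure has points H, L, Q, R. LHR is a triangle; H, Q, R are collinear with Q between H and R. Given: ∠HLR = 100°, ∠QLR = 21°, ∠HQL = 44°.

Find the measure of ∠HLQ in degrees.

∠HLQ = 79°

1. ∠LQR = 136°  [linear pair at Q on HR]
2. ∠LRQ = 23°  [△LQR]
3. ∠HRL = 23°  [Q on ray RH]
4. ∠LHR = 57°  [△LHR]
5. ∠LHQ = 57°  [Q on ray HR]
6. ∠HLQ = 79°  [△LHQ]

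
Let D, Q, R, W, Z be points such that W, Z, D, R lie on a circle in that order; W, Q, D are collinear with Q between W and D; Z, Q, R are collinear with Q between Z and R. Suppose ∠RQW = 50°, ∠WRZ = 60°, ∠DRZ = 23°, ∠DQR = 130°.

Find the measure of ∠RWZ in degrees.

1. ∠DWZ = 23°  [same arc ZD]
2. ∠WQZ = 130°  [vertical angles at Q]
3. ∠RZW = 27°  [△WQZ]
4. ∠RWZ = 93°  [△WZR]

∠RWZ = 93°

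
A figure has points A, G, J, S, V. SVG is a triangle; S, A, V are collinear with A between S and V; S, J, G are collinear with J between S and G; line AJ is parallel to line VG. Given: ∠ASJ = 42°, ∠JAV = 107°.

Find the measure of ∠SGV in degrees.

∠SGV = 65°

1. ∠JAS = 73°  [linear pair at A on SV]
2. ∠AJS = 65°  [△SAJ]
3. ∠SGV = 65°  [AJ∥VG, corresponding at J]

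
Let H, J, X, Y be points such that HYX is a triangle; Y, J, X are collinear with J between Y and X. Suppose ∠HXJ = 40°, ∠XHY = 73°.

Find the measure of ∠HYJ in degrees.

1. ∠HXY = 40°  [J on ray XY]
2. ∠HYX = 67°  [△HYX]
3. ∠HYJ = 67°  [J on ray YX]

∠HYJ = 67°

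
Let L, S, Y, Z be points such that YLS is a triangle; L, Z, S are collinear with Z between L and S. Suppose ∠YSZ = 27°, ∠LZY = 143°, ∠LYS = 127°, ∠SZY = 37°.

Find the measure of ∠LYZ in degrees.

1. ∠LSY = 27°  [Z on ray SL]
2. ∠SLY = 26°  [△YLS]
3. ∠YLZ = 26°  [Z on ray LS]
4. ∠LYZ = 11°  [△YLZ]

∠LYZ = 11°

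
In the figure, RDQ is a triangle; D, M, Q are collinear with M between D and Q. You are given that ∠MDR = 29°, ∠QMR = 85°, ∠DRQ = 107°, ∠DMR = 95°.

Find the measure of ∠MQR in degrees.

1. ∠QDR = 29°  [M on ray DQ]
2. ∠DQR = 44°  [△RDQ]
3. ∠MQR = 44°  [M on ray QD]

∠MQR = 44°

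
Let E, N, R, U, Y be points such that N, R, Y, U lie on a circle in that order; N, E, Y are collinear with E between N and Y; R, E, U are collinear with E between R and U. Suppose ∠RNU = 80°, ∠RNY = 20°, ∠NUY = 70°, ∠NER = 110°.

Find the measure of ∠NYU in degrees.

1. ∠RUY = 20°  [same arc RY]
2. ∠UEY = 110°  [vertical angles at E]
3. ∠NYU = 50°  [△YEU]

∠NYU = 50°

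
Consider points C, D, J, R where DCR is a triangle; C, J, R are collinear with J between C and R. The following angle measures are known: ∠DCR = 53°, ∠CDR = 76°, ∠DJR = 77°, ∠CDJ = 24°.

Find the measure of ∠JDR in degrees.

∠JDR = 52°

1. ∠CRD = 51°  [△DCR]
2. ∠DRJ = 51°  [J on ray RC]
3. ∠JDR = 52°  [△DJR]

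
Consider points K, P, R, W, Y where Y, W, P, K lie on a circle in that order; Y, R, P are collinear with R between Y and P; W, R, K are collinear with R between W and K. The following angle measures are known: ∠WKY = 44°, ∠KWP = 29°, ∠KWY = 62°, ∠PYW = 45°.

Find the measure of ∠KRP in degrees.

∠KRP = 73°

1. ∠KPY = 62°  [same arc YK]
2. ∠PKW = 45°  [same arc WP]
3. ∠KRP = 73°  [△PRK]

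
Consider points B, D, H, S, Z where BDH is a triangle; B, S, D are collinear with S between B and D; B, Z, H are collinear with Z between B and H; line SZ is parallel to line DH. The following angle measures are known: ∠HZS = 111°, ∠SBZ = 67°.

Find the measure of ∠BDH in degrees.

∠BDH = 44°

1. ∠BZS = 69°  [linear pair at Z on BH]
2. ∠BSZ = 44°  [△BSZ]
3. ∠BDH = 44°  [SZ∥DH, corresponding at S]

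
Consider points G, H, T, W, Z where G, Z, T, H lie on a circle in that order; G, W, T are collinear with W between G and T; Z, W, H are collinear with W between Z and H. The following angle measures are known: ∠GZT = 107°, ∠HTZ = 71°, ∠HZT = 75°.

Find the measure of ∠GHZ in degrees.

1. ∠GHT = 73°  [cyclic GZTH, opposite ∠Z+∠H]
2. ∠HGZ = 109°  [cyclic GZTH, opposite ∠G+∠T]
3. ∠HGT = 75°  [same arc TH]
4. ∠GTH = 32°  [△GTH]
5. ∠GZH = 32°  [same arc GH]
6. ∠GHZ = 39°  [△GZH]

∠GHZ = 39°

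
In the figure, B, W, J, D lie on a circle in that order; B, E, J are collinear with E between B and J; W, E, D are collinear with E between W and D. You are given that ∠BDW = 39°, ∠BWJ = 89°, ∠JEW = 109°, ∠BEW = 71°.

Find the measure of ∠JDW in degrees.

∠JDW = 52°

1. ∠BJW = 39°  [same arc BW]
2. ∠JBW = 52°  [△BWJ]
3. ∠JDW = 52°  [same arc WJ]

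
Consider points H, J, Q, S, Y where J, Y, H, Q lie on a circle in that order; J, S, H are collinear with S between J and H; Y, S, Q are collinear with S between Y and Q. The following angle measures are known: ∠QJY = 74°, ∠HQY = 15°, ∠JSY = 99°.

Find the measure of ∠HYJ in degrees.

1. ∠QHY = 106°  [cyclic JYHQ, opposite ∠J+∠H]
2. ∠HJY = 15°  [same arc YH]
3. ∠HYQ = 59°  [△YHQ]
4. ∠HSY = 81°  [linear pair at S on JH]
5. ∠JHY = 40°  [△YSH]
6. ∠HYJ = 125°  [△JYH]

∠HYJ = 125°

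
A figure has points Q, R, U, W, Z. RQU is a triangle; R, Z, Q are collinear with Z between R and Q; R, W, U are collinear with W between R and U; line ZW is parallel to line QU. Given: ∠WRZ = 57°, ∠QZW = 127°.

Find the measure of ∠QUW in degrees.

1. ∠RZW = 53°  [linear pair at Z on RQ]
2. ∠RWZ = 70°  [△RZW]
3. ∠UWZ = 110°  [linear pair at W on RU]
4. ∠QUW = 70°  [ZW∥QU, co-interior at U–W]

∠QUW = 70°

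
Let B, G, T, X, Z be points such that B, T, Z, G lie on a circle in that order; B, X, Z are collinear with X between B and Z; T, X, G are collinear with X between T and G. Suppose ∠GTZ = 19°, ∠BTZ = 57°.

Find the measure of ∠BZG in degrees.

∠BZG = 38°

1. ∠GBZ = 19°  [same arc ZG]
2. ∠BGZ = 123°  [cyclic BTZG, opposite ∠T+∠G]
3. ∠BZG = 38°  [△BZG]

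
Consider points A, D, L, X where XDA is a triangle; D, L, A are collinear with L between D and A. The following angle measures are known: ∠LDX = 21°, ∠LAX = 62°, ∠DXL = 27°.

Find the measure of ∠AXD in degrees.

1. ∠ADX = 21°  [L on ray DA]
2. ∠DAX = 62°  [L on ray AD]
3. ∠AXD = 97°  [△XDA]

∠AXD = 97°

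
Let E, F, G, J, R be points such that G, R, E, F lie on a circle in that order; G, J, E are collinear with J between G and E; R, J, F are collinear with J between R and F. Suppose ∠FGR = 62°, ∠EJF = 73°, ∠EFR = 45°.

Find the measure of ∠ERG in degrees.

∠ERG = 79°

1. ∠FER = 118°  [cyclic GREF, opposite ∠G+∠E]
2. ∠GJR = 73°  [vertical angles at J]
3. ∠EGR = 45°  [same arc RE]
4. ∠ERF = 17°  [△REF]
5. ∠EJR = 107°  [linear pair at J on GE]
6. ∠GER = 56°  [△RJE]
7. ∠ERG = 79°  [△GRE]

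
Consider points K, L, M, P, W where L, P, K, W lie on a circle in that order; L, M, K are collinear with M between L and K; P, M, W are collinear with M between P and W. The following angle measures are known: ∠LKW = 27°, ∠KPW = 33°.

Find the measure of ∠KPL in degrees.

∠KPL = 60°

1. ∠KLW = 33°  [same arc KW]
2. ∠KWL = 120°  [△LKW]
3. ∠KPL = 60°  [cyclic LPKW, opposite ∠P+∠W]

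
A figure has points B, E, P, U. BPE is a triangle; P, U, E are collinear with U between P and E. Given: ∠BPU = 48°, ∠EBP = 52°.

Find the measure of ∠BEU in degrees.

∠BEU = 80°

1. ∠BPE = 48°  [U on ray PE]
2. ∠BEP = 80°  [△BPE]
3. ∠BEU = 80°  [U on ray EP]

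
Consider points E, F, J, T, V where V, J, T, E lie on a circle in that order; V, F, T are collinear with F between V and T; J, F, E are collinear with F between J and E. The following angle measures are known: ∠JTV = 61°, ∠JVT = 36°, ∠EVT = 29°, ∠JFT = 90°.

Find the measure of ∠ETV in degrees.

∠ETV = 54°

1. ∠TJV = 83°  [△VJT]
2. ∠TEV = 97°  [cyclic VJTE, opposite ∠J+∠E]
3. ∠ETV = 54°  [△VTE]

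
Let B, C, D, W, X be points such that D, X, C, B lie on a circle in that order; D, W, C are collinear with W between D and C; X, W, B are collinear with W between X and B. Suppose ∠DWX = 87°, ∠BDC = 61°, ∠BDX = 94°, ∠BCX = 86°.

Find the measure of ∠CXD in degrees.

∠CXD = 121°

1. ∠CWX = 93°  [linear pair at W on DC]
2. ∠BXC = 61°  [same arc CB]
3. ∠CBX = 33°  [△XCB]
4. ∠DCX = 26°  [△XWC]
5. ∠CDX = 33°  [same arc XC]
6. ∠CXD = 121°  [△DXC]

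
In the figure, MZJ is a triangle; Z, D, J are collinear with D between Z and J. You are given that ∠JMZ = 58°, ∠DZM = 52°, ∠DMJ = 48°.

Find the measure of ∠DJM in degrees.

1. ∠JZM = 52°  [D on ray ZJ]
2. ∠MJZ = 70°  [△MZJ]
3. ∠DJM = 70°  [D on ray JZ]

∠DJM = 70°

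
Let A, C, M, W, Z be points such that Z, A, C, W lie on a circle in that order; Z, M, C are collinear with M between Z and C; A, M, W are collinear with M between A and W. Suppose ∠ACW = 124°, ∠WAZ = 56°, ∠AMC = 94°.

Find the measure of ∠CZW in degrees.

∠CZW = 18°

1. ∠AZW = 56°  [cyclic ZACW, opposite ∠Z+∠C]
2. ∠AWZ = 68°  [△ZAW]
3. ∠WMZ = 94°  [vertical angles at M]
4. ∠CZW = 18°  [△ZMW]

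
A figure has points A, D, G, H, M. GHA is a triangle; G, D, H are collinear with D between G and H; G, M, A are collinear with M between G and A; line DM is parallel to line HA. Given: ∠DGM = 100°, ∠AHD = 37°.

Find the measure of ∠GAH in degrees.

∠GAH = 43°

1. ∠AGH = 100°  [D on GH, M on GA]
2. ∠AHG = 37°  [D on ray HG]
3. ∠GAH = 43°  [△GHA]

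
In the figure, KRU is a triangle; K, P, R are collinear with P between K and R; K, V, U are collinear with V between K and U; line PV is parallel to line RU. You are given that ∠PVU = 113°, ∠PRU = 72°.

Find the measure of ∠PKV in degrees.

1. ∠KVP = 67°  [linear pair at V on KU]
2. ∠KRU = 72°  [P on ray RK]
3. ∠KUR = 67°  [PV∥RU, corresponding at V]
4. ∠RKU = 41°  [△KRU]
5. ∠PKV = 41°  [P on KR, V on KU]

∠PKV = 41°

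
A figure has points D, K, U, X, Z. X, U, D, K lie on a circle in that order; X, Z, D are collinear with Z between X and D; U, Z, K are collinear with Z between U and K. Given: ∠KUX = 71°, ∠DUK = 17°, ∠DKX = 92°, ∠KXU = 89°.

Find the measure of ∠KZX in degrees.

1. ∠UKX = 20°  [△XUK]
2. ∠DXK = 17°  [same arc DK]
3. ∠KZX = 143°  [△XZK]

∠KZX = 143°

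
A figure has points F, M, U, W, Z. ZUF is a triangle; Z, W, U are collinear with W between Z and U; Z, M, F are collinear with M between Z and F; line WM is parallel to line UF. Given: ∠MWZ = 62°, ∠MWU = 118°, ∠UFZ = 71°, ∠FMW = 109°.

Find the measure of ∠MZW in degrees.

1. ∠FUZ = 62°  [WM∥UF, corresponding at W]
2. ∠FZU = 47°  [△ZUF]
3. ∠MZW = 47°  [W on ZU, M on ZF]

∠MZW = 47°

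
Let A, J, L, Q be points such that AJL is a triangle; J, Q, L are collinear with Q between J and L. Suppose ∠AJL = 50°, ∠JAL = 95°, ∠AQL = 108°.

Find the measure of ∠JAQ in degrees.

∠JAQ = 58°

1. ∠AJQ = 50°  [Q on ray JL]
2. ∠AQJ = 72°  [linear pair at Q on JL]
3. ∠JAQ = 58°  [△AJQ]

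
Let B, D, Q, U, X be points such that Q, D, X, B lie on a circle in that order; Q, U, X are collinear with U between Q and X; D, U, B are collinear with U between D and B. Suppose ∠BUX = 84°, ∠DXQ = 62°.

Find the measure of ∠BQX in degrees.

1. ∠BUQ = 96°  [linear pair at U on QX]
2. ∠DBQ = 62°  [same arc QD]
3. ∠BQX = 22°  [△QUB]

∠BQX = 22°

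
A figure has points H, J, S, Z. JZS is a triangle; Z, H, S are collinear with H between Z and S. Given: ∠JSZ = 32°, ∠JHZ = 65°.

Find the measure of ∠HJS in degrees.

∠HJS = 33°

1. ∠HSJ = 32°  [H on ray SZ]
2. ∠JHS = 115°  [linear pair at H on ZS]
3. ∠HJS = 33°  [△JHS]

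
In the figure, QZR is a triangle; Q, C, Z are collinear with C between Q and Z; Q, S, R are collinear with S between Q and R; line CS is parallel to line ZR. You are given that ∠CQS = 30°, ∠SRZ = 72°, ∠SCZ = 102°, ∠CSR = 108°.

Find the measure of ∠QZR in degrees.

1. ∠RQZ = 30°  [C on QZ, S on QR]
2. ∠QRZ = 72°  [S on ray RQ]
3. ∠QZR = 78°  [△QZR]

∠QZR = 78°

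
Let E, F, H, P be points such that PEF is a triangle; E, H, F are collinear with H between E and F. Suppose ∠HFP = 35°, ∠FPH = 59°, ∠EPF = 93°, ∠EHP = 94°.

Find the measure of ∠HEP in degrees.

1. ∠EFP = 35°  [H on ray FE]
2. ∠FEP = 52°  [△PEF]
3. ∠HEP = 52°  [H on ray EF]

∠HEP = 52°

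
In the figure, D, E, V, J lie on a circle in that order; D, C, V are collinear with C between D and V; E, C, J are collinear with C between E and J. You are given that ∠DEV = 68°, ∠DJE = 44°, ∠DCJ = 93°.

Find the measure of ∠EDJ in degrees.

∠EDJ = 111°

1. ∠DJV = 112°  [cyclic DEVJ, opposite ∠E+∠J]
2. ∠JDV = 43°  [△DCJ]
3. ∠DVJ = 25°  [△DVJ]
4. ∠DEJ = 25°  [same arc DJ]
5. ∠EDJ = 111°  [△DEJ]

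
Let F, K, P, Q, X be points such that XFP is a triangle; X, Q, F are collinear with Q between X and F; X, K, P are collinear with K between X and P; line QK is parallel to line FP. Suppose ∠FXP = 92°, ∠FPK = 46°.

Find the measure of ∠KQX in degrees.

1. ∠FPX = 46°  [K on ray PX]
2. ∠PFX = 42°  [△XFP]
3. ∠KQX = 42°  [QK∥FP, corresponding at Q]

∠KQX = 42°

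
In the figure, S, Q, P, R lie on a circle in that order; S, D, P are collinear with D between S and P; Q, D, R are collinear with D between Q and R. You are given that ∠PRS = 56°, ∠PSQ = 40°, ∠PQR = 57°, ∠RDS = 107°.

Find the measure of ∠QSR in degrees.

∠QSR = 97°

1. ∠PRQ = 40°  [same arc QP]
2. ∠QPR = 83°  [△QPR]
3. ∠QSR = 97°  [cyclic SQPR, opposite ∠S+∠P]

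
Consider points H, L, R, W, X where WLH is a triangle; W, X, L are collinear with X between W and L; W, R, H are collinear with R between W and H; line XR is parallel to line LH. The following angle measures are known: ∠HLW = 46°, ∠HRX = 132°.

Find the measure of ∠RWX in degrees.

1. ∠RXW = 46°  [XR∥LH, corresponding at X]
2. ∠WRX = 48°  [linear pair at R on WH]
3. ∠RWX = 86°  [△WXR]

∠RWX = 86°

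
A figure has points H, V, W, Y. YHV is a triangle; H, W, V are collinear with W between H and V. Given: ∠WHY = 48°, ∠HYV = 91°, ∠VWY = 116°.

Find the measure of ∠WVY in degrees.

1. ∠VHY = 48°  [W on ray HV]
2. ∠HVY = 41°  [△YHV]
3. ∠WVY = 41°  [W on ray VH]

∠WVY = 41°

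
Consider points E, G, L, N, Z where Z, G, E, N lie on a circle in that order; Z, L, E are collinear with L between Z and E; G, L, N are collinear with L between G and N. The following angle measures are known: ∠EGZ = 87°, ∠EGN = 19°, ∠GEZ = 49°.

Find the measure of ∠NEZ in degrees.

1. ∠ENZ = 93°  [cyclic ZGEN, opposite ∠G+∠N]
2. ∠EZN = 19°  [same arc EN]
3. ∠NEZ = 68°  [△ZEN]

∠NEZ = 68°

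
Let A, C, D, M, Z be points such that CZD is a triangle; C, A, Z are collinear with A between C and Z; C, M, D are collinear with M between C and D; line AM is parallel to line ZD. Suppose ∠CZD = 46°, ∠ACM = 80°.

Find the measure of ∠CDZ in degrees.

∠CDZ = 54°

1. ∠CAM = 46°  [AM∥ZD, corresponding at A]
2. ∠AMC = 54°  [△CAM]
3. ∠CDZ = 54°  [AM∥ZD, corresponding at M]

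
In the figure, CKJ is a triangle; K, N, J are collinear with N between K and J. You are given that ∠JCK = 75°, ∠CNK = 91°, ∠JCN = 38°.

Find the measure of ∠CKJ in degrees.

1. ∠CNJ = 89°  [linear pair at N on KJ]
2. ∠CJN = 53°  [△CNJ]
3. ∠CJK = 53°  [N on ray JK]
4. ∠CKJ = 52°  [△CKJ]

∠CKJ = 52°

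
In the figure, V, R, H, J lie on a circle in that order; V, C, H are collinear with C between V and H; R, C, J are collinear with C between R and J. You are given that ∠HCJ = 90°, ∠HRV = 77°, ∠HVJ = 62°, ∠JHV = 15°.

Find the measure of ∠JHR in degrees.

∠JHR = 43°

1. ∠HJR = 75°  [△HCJ]
2. ∠HRJ = 62°  [same arc HJ]
3. ∠JHR = 43°  [△RHJ]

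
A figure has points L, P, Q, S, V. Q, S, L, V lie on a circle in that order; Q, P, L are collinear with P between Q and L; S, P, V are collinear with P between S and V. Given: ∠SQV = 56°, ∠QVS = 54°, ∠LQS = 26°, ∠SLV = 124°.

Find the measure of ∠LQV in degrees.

∠LQV = 30°

1. ∠LVS = 26°  [same arc SL]
2. ∠LSV = 30°  [△SLV]
3. ∠LQV = 30°  [same arc LV]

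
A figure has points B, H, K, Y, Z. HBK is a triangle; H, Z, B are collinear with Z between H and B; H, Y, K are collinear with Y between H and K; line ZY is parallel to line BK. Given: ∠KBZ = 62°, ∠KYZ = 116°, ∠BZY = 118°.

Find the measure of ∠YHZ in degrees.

∠YHZ = 54°

1. ∠HYZ = 64°  [linear pair at Y on HK]
2. ∠HZY = 62°  [linear pair at Z on HB]
3. ∠YHZ = 54°  [△HZY]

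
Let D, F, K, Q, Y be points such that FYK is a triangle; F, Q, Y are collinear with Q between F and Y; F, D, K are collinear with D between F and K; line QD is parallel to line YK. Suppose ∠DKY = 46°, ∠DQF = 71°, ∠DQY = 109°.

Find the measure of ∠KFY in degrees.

∠KFY = 63°

1. ∠FKY = 46°  [D on ray KF]
2. ∠FYK = 71°  [QD∥YK, corresponding at Q]
3. ∠KFY = 63°  [△FYK]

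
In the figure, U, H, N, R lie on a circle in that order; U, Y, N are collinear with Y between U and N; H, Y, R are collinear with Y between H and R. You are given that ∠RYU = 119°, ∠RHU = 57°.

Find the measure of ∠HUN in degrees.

∠HUN = 62°

1. ∠HYN = 119°  [vertical angles at Y]
2. ∠HYU = 61°  [linear pair at Y on UN]
3. ∠HUN = 62°  [△UYH]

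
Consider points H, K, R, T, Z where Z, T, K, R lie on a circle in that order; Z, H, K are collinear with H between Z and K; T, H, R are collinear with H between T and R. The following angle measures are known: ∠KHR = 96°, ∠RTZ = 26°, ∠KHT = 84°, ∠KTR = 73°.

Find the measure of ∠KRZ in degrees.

1. ∠RKZ = 26°  [same arc ZR]
2. ∠KZR = 73°  [same arc KR]
3. ∠KRZ = 81°  [△ZKR]

∠KRZ = 81°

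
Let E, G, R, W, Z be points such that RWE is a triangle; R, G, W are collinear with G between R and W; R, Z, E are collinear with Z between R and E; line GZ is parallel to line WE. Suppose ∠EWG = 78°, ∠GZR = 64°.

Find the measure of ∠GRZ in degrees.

∠GRZ = 38°

1. ∠EWR = 78°  [G on ray WR]
2. ∠REW = 64°  [GZ∥WE, corresponding at Z]
3. ∠ERW = 38°  [△RWE]
4. ∠GRZ = 38°  [G on RW, Z on RE]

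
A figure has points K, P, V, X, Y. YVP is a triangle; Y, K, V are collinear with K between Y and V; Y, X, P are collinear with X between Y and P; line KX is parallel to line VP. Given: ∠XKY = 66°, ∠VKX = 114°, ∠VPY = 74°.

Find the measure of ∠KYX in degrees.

∠KYX = 40°

1. ∠PVY = 66°  [KX∥VP, corresponding at K]
2. ∠PYV = 40°  [△YVP]
3. ∠KYX = 40°  [K on YV, X on YP]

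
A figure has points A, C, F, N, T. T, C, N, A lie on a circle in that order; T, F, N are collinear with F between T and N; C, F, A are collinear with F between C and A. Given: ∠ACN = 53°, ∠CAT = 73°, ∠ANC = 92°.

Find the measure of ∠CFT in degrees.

1. ∠CAN = 35°  [△CNA]
2. ∠ATC = 88°  [cyclic TCNA, opposite ∠T+∠N]
3. ∠CTN = 35°  [same arc CN]
4. ∠ACT = 19°  [△TCA]
5. ∠CFT = 126°  [△TFC]

∠CFT = 126°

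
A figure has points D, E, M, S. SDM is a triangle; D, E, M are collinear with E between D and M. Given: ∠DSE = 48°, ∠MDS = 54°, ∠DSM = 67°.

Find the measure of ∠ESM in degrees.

1. ∠DMS = 59°  [△SDM]
2. ∠EDS = 54°  [E on ray DM]
3. ∠EMS = 59°  [E on ray MD]
4. ∠DES = 78°  [△SDE]
5. ∠MES = 102°  [linear pair at E on DM]
6. ∠ESM = 19°  [△SEM]

∠ESM = 19°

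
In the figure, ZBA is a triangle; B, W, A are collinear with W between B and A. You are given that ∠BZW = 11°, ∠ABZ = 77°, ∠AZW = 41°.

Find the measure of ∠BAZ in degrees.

∠BAZ = 51°

1. ∠WBZ = 77°  [W on ray BA]
2. ∠BWZ = 92°  [△ZBW]
3. ∠AWZ = 88°  [linear pair at W on BA]
4. ∠WAZ = 51°  [△ZWA]
5. ∠BAZ = 51°  [W on ray AB]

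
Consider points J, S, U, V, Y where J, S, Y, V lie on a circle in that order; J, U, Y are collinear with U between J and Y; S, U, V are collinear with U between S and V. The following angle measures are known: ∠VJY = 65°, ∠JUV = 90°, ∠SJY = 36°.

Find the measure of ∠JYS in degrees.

1. ∠VSY = 65°  [same arc YV]
2. ∠SUY = 90°  [vertical angles at U]
3. ∠JYS = 25°  [△SUY]

∠JYS = 25°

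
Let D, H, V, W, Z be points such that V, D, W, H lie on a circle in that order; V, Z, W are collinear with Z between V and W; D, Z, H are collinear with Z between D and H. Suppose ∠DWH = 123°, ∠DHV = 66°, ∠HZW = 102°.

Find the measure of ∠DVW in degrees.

∠DVW = 21°

1. ∠DVH = 57°  [cyclic VDWH, opposite ∠V+∠W]
2. ∠HDV = 57°  [△VDH]
3. ∠DZV = 102°  [vertical angles at Z]
4. ∠DVW = 21°  [△VZD]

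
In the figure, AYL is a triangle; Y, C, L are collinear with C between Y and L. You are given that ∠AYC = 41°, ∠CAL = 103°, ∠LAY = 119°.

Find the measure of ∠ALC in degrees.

1. ∠AYL = 41°  [C on ray YL]
2. ∠ALY = 20°  [△AYL]
3. ∠ALC = 20°  [C on ray LY]

∠ALC = 20°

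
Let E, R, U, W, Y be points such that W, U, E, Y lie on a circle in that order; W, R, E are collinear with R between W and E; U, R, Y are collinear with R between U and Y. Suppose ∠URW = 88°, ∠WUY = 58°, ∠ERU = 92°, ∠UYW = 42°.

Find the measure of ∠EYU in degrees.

1. ∠ERY = 88°  [vertical angles at R]
2. ∠WEY = 58°  [same arc WY]
3. ∠EYU = 34°  [△ERY]

∠EYU = 34°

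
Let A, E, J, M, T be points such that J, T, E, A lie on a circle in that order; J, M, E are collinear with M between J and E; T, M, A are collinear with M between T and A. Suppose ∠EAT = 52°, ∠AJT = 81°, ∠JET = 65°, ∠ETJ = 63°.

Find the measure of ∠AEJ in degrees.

1. ∠JAT = 65°  [same arc JT]
2. ∠ATJ = 34°  [△JTA]
3. ∠AEJ = 34°  [same arc JA]

∠AEJ = 34°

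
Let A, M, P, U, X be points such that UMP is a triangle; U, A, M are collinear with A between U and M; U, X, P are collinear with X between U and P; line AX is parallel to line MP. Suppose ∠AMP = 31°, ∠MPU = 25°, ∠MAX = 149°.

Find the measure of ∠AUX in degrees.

∠AUX = 124°

1. ∠PMU = 31°  [A on ray MU]
2. ∠MUP = 124°  [△UMP]
3. ∠AUX = 124°  [A on UM, X on UP]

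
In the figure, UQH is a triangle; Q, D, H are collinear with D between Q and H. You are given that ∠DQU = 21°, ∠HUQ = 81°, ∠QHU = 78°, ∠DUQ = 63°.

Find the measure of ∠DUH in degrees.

∠DUH = 18°

1. ∠QDU = 96°  [△UQD]
2. ∠DHU = 78°  [D on ray HQ]
3. ∠HDU = 84°  [linear pair at D on QH]
4. ∠DUH = 18°  [△UDH]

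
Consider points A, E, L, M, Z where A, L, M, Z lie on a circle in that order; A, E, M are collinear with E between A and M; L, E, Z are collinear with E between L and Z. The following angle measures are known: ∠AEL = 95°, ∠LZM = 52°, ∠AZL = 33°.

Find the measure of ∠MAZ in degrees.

1. ∠MEZ = 95°  [vertical angles at E]
2. ∠AEZ = 85°  [linear pair at E on AM]
3. ∠MAZ = 62°  [△AEZ]

∠MAZ = 62°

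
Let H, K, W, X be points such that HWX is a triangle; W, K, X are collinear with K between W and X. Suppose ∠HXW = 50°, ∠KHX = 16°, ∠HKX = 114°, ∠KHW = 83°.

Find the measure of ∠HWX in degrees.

1. ∠HKW = 66°  [linear pair at K on WX]
2. ∠HWK = 31°  [△HWK]
3. ∠HWX = 31°  [K on ray WX]

∠HWX = 31°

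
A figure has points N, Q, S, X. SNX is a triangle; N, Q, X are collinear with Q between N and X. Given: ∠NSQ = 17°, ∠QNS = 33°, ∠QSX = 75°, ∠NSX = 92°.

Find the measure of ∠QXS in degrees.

1. ∠SNX = 33°  [Q on ray NX]
2. ∠NXS = 55°  [△SNX]
3. ∠QXS = 55°  [Q on ray XN]

∠QXS = 55°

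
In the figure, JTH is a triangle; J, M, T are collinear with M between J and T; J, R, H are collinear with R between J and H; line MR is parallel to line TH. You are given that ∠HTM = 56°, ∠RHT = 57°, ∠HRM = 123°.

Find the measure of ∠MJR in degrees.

1. ∠HTJ = 56°  [M on ray TJ]
2. ∠JRM = 57°  [linear pair at R on JH]
3. ∠JMR = 56°  [MR∥TH, corresponding at M]
4. ∠MJR = 67°  [△JMR]

∠MJR = 67°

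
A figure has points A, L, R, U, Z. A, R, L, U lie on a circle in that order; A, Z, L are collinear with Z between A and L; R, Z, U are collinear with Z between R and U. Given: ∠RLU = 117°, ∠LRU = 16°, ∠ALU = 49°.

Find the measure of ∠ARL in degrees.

1. ∠LAU = 16°  [same arc LU]
2. ∠AUL = 115°  [△ALU]
3. ∠ARL = 65°  [cyclic ARLU, opposite ∠R+∠U]

∠ARL = 65°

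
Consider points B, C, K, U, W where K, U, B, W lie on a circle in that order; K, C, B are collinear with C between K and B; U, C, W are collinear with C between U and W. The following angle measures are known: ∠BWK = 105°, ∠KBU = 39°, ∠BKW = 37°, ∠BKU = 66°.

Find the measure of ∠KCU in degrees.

1. ∠KBW = 38°  [△KBW]
2. ∠KUW = 38°  [same arc KW]
3. ∠KCU = 76°  [△KCU]

∠KCU = 76°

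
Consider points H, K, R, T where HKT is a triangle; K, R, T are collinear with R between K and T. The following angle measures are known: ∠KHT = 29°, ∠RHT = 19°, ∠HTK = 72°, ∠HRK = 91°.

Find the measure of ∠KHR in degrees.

1. ∠HKT = 79°  [△HKT]
2. ∠HKR = 79°  [R on ray KT]
3. ∠KHR = 10°  [△HKR]

∠KHR = 10°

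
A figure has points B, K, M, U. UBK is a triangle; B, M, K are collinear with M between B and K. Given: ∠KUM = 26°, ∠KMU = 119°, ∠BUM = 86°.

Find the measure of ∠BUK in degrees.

∠BUK = 112°

1. ∠MKU = 35°  [△UMK]
2. ∠BMU = 61°  [linear pair at M on BK]
3. ∠MBU = 33°  [△UBM]
4. ∠BKU = 35°  [M on ray KB]
5. ∠KBU = 33°  [M on ray BK]
6. ∠BUK = 112°  [△UBK]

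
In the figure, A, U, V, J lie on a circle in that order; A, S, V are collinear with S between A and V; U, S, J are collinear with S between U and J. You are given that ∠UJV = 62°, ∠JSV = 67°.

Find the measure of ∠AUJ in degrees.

1. ∠UAV = 62°  [same arc UV]
2. ∠ASU = 67°  [vertical angles at S]
3. ∠AUJ = 51°  [△ASU]

∠AUJ = 51°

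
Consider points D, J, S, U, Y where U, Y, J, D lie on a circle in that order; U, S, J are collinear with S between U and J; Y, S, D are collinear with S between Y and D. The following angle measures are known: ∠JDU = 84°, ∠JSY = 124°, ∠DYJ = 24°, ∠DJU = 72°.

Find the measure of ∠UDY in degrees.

1. ∠DUJ = 24°  [△UJD]
2. ∠DSU = 124°  [vertical angles at S]
3. ∠UDY = 32°  [△USD]

∠UDY = 32°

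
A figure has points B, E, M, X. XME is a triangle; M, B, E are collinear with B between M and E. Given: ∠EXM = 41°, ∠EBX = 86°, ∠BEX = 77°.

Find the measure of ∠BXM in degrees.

1. ∠MBX = 94°  [linear pair at B on ME]
2. ∠MEX = 77°  [B on ray EM]
3. ∠EMX = 62°  [△XME]
4. ∠BMX = 62°  [B on ray ME]
5. ∠BXM = 24°  [△XMB]

∠BXM = 24°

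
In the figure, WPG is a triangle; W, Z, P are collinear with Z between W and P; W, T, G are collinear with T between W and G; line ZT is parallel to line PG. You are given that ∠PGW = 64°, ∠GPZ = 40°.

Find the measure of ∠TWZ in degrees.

∠TWZ = 76°

1. ∠GPW = 40°  [Z on ray PW]
2. ∠GWP = 76°  [△WPG]
3. ∠TWZ = 76°  [Z on WP, T on WG]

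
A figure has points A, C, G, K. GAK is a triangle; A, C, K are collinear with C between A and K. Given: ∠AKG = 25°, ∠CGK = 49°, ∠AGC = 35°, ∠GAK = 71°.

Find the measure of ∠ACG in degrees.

1. ∠CKG = 25°  [C on ray KA]
2. ∠GCK = 106°  [△GCK]
3. ∠ACG = 74°  [linear pair at C on AK]

∠ACG = 74°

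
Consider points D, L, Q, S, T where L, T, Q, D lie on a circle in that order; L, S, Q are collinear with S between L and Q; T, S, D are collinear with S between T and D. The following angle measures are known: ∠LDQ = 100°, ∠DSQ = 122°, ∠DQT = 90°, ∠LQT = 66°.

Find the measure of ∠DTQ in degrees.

1. ∠LST = 122°  [vertical angles at S]
2. ∠QST = 58°  [linear pair at S on LQ]
3. ∠DTQ = 56°  [△TSQ]

∠DTQ = 56°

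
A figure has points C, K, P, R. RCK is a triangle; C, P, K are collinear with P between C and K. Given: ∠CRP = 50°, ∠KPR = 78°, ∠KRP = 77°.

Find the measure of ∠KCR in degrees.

1. ∠CPR = 102°  [linear pair at P on CK]
2. ∠PCR = 28°  [△RCP]
3. ∠KCR = 28°  [P on ray CK]

∠KCR = 28°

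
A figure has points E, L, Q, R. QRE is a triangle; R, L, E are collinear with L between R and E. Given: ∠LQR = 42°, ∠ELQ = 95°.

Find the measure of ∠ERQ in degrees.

1. ∠QLR = 85°  [linear pair at L on RE]
2. ∠LRQ = 53°  [△QRL]
3. ∠ERQ = 53°  [L on ray RE]

∠ERQ = 53°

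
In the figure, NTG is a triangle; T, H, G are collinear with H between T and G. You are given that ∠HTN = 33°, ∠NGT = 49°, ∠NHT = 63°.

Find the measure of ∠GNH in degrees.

∠GNH = 14°

1. ∠HGN = 49°  [H on ray GT]
2. ∠GHN = 117°  [linear pair at H on TG]
3. ∠GNH = 14°  [△NHG]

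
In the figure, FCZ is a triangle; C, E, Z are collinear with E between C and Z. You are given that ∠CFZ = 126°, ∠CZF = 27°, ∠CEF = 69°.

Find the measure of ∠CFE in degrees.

∠CFE = 84°

1. ∠FCZ = 27°  [△FCZ]
2. ∠ECF = 27°  [E on ray CZ]
3. ∠CFE = 84°  [△FCE]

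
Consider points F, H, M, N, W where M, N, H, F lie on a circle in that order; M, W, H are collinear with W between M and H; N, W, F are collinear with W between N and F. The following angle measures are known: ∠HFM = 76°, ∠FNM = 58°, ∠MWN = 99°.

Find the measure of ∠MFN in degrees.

1. ∠HNM = 104°  [cyclic MNHF, opposite ∠N+∠F]
2. ∠HMN = 23°  [△MWN]
3. ∠MHN = 53°  [△MNH]
4. ∠MFN = 53°  [same arc MN]

∠MFN = 53°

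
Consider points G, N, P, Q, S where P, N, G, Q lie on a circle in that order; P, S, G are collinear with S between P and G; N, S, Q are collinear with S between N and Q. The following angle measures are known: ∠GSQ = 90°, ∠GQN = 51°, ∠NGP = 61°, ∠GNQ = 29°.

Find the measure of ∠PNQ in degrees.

1. ∠NSP = 90°  [vertical angles at S]
2. ∠GPN = 51°  [same arc NG]
3. ∠PNQ = 39°  [△PSN]

∠PNQ = 39°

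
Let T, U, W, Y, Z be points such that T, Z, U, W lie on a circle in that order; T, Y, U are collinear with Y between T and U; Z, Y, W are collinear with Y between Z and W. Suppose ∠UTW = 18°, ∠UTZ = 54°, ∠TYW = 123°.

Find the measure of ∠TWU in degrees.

∠TWU = 93°

1. ∠UWZ = 54°  [same arc ZU]
2. ∠UYW = 57°  [linear pair at Y on TU]
3. ∠TUW = 69°  [△UYW]
4. ∠TWU = 93°  [△TUW]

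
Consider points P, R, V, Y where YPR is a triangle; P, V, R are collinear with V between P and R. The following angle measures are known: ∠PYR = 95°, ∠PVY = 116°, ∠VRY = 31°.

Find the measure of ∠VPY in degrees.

∠VPY = 54°

1. ∠PRY = 31°  [V on ray RP]
2. ∠RPY = 54°  [△YPR]
3. ∠VPY = 54°  [V on ray PR]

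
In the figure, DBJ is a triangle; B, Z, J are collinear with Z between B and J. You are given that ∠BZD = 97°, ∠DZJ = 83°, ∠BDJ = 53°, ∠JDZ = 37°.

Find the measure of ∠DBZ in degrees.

1. ∠DJZ = 60°  [△DZJ]
2. ∠BJD = 60°  [Z on ray JB]
3. ∠DBJ = 67°  [△DBJ]
4. ∠DBZ = 67°  [Z on ray BJ]

∠DBZ = 67°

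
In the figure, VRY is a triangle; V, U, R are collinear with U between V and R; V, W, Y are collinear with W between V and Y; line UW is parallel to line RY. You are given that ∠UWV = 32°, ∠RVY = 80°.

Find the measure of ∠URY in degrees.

1. ∠RYV = 32°  [UW∥RY, corresponding at W]
2. ∠VRY = 68°  [△VRY]
3. ∠URY = 68°  [U on ray RV]

∠URY = 68°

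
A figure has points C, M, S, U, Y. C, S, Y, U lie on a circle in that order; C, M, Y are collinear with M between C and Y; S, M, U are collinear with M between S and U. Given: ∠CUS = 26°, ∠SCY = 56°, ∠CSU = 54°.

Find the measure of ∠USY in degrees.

∠USY = 44°

1. ∠SCU = 100°  [△CSU]
2. ∠SUY = 56°  [same arc SY]
3. ∠SYU = 80°  [cyclic CSYU, opposite ∠C+∠Y]
4. ∠USY = 44°  [△SYU]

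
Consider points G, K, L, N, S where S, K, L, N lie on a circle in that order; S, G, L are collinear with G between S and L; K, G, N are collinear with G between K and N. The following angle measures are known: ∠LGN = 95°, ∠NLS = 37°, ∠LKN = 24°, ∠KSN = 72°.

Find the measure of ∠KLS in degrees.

1. ∠NKS = 37°  [same arc SN]
2. ∠KNS = 71°  [△SKN]
3. ∠KLS = 71°  [same arc SK]

∠KLS = 71°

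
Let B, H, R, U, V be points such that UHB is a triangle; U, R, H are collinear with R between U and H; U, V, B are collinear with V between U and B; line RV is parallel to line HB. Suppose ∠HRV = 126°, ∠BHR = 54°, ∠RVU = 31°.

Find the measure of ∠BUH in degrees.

1. ∠BHU = 54°  [R on ray HU]
2. ∠HBU = 31°  [RV∥HB, corresponding at V]
3. ∠BUH = 95°  [△UHB]

∠BUH = 95°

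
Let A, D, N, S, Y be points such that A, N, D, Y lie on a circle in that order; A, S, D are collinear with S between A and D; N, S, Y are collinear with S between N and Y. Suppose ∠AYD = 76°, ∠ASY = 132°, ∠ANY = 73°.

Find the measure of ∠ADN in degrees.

∠ADN = 17°

1. ∠AND = 104°  [cyclic ANDY, opposite ∠N+∠Y]
2. ∠DSN = 132°  [vertical angles at S]
3. ∠ASN = 48°  [linear pair at S on AD]
4. ∠DAN = 59°  [△ASN]
5. ∠ADN = 17°  [△AND]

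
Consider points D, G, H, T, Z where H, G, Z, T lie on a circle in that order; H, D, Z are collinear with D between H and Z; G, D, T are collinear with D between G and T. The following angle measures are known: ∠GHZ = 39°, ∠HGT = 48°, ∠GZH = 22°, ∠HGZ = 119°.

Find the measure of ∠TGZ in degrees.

1. ∠GDH = 93°  [△HDG]
2. ∠GDZ = 87°  [linear pair at D on HZ]
3. ∠TGZ = 71°  [△GDZ]

∠TGZ = 71°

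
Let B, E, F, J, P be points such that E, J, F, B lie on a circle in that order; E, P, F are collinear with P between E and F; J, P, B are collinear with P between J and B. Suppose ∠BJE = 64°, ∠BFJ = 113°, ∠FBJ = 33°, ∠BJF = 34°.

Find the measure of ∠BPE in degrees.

1. ∠BFE = 64°  [same arc EB]
2. ∠BPF = 83°  [△FPB]
3. ∠BPE = 97°  [linear pair at P on EF]

∠BPE = 97°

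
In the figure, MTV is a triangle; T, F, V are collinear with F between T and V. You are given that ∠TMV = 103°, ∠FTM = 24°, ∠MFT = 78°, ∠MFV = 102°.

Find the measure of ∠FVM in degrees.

1. ∠MTV = 24°  [F on ray TV]
2. ∠MVT = 53°  [△MTV]
3. ∠FVM = 53°  [F on ray VT]

∠FVM = 53°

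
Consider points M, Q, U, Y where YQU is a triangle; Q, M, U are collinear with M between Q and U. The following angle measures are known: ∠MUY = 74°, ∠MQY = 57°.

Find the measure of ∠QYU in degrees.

1. ∠QUY = 74°  [M on ray UQ]
2. ∠UQY = 57°  [M on ray QU]
3. ∠QYU = 49°  [△YQU]

∠QYU = 49°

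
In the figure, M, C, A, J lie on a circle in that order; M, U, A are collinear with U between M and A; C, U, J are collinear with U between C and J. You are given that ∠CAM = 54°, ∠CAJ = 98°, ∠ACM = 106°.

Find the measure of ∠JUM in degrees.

∠JUM = 64°

1. ∠CJM = 54°  [same arc MC]
2. ∠AMC = 20°  [△MCA]
3. ∠CMJ = 82°  [cyclic MCAJ, opposite ∠M+∠A]
4. ∠JCM = 44°  [△MCJ]
5. ∠AJC = 20°  [same arc CA]
6. ∠JAM = 44°  [same arc MJ]
7. ∠AUJ = 116°  [△AUJ]
8. ∠JUM = 64°  [linear pair at U on MA]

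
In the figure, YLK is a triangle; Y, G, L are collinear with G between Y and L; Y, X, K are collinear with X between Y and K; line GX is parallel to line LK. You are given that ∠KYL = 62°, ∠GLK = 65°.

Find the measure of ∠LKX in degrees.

∠LKX = 53°

1. ∠KLY = 65°  [G on ray LY]
2. ∠LKY = 53°  [△YLK]
3. ∠LKX = 53°  [X on ray KY]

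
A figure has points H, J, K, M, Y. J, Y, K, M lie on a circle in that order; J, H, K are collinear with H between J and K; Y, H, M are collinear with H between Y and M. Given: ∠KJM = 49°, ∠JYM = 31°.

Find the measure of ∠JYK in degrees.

1. ∠JKM = 31°  [same arc JM]
2. ∠JMK = 100°  [△JKM]
3. ∠JYK = 80°  [cyclic JYKM, opposite ∠Y+∠M]

∠JYK = 80°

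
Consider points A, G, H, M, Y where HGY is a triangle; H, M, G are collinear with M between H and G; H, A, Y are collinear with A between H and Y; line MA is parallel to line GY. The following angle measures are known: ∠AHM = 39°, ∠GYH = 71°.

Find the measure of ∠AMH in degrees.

1. ∠GHY = 39°  [M on HG, A on HY]
2. ∠HGY = 70°  [△HGY]
3. ∠AMH = 70°  [MA∥GY, corresponding at M]

∠AMH = 70°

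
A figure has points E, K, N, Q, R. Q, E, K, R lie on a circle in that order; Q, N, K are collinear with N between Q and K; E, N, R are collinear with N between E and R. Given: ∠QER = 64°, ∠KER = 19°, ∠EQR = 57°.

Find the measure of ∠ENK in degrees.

1. ∠ERQ = 59°  [△QER]
2. ∠EKQ = 59°  [same arc QE]
3. ∠ENK = 102°  [△ENK]

∠ENK = 102°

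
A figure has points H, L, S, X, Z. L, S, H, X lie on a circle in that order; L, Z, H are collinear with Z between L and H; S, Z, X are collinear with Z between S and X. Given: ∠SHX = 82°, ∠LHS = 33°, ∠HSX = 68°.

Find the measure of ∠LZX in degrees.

∠LZX = 79°

1. ∠LXS = 33°  [same arc LS]
2. ∠HLX = 68°  [same arc HX]
3. ∠LZX = 79°  [△LZX]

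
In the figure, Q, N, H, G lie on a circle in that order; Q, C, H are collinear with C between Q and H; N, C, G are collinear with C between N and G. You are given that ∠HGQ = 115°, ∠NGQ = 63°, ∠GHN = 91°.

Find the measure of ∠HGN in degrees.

1. ∠HNQ = 65°  [cyclic QNHG, opposite ∠N+∠G]
2. ∠NHQ = 63°  [same arc QN]
3. ∠HQN = 52°  [△QNH]
4. ∠HGN = 52°  [same arc NH]

∠HGN = 52°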